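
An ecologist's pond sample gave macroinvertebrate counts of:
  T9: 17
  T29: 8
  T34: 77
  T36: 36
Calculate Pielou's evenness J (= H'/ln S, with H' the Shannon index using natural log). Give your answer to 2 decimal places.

0.79

Total N = 17+8+77+36 = 138, so the proportions are 0.1232, 0.058, 0.558, 0.2609 (working shown to 4 dp, full precision carried).
H' = −Σ pᵢ ln pᵢ = −((-0.2580) + (-0.1651) + (-0.3255) + (-0.3505)) = 1.0991.
With S = 4 species, ln S = 1.3863, so J = 1.0991/1.3863 = 0.7929, i.e. 0.79 to 2 decimal places.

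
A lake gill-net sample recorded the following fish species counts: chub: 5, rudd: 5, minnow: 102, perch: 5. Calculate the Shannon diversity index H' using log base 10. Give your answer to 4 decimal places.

Total N = 5+5+102+5 = 117, so the proportions are 0.042735, 0.042735, 0.871795, 0.042735 (working shown to 6 dp, full precision carried).
Each pᵢ log₁₀ pᵢ term: 0.042735×(-1.369216)=-0.058513, 0.042735×(-1.369216)=-0.058513, 0.871795×(-0.059586)=-0.051946, 0.042735×(-1.369216)=-0.058513.
Sum = -0.227487, so H' = 0.2275.

0.2275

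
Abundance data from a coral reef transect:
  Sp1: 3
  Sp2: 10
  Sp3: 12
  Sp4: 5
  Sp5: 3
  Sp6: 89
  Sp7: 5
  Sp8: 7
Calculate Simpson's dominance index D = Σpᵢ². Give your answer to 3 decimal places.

Total N = 3+10+12+5+3+89+5+7 = 134, so the proportions are 0.02239, 0.07463, 0.08955, 0.03731, 0.02239, 0.66418, 0.03731, 0.05224 (working shown to 5 dp, full precision carried).
D = 0.02239² + 0.07463² + 0.08955² + 0.03731² + 0.02239² + 0.66418² + 0.03731² + 0.05224² = 0.00050 + 0.00557 + 0.00802 + 0.00139 + 0.00050 + 0.44113 + 0.00139 + 0.00273 = 0.46124.
To 3 decimal places, D = 0.461.

0.461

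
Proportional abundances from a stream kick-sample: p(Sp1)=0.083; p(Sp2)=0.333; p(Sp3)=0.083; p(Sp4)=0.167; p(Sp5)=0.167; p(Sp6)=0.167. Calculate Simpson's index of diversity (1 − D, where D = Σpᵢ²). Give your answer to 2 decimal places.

D = 0.083² + 0.333² + 0.083² + 0.167² + 0.167² + 0.167² = 0.0069 + 0.1109 + 0.0069 + 0.0279 + 0.0279 + 0.0279 = 0.2083 (working shown to 4 dp, full precision carried).
So 1 − D = 0.7917, i.e. 0.79 to 2 decimal places.

0.79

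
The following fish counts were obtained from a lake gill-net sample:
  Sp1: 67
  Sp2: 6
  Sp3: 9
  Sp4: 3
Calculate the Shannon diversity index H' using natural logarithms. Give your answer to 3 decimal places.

0.730

Total N = 67+6+9+3 = 85, so the proportions are 0.78824, 0.07059, 0.10588, 0.03529 (working shown to 5 dp, full precision carried).
Each pᵢ ln pᵢ term: 0.78824×(-0.23796)=-0.18757, 0.07059×(-2.65089)=-0.18712, 0.10588×(-2.24543)=-0.23775, 0.03529×(-3.34404)=-0.11802.
Sum = -0.73047, so H' = 0.730.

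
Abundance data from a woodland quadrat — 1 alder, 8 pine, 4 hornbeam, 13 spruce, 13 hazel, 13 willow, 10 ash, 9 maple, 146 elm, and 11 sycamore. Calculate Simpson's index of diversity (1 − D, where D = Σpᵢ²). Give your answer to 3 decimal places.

0.573

Total N = 1+8+4+13+13+13+10+9+146+11 = 228, so the proportions are 0.00439, 0.03509, 0.01754, 0.05702, 0.05702, 0.05702, 0.04386, 0.03947, 0.64035, 0.04825 (working shown to 5 dp, full precision carried).
D = 0.00439² + 0.03509² + 0.01754² + 0.05702² + 0.05702² + 0.05702² + 0.04386² + 0.03947² + 0.64035² + 0.04825² = 0.00002 + 0.00123 + 0.00031 + 0.00325 + 0.00325 + 0.00325 + 0.00192 + 0.00156 + 0.41005 + 0.00233 = 0.42717.
So 1 − D = 0.57283, i.e. 0.573 to 3 decimal places.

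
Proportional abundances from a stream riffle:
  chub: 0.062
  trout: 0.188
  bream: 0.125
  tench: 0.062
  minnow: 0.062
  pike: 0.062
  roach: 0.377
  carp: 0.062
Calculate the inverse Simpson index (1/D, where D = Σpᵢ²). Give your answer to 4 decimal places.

D = 0.062² + 0.188² + 0.125² + 0.062² + 0.062² + 0.062² + 0.377² + 0.062² = 0.00384400 + 0.03534400 + 0.01562500 + 0.00384400 + 0.00384400 + 0.00384400 + 0.14212900 + 0.00384400 = 0.21231800 (working shown to 8 dp, full precision carried).
So 1/D = 4.709916, i.e. 4.7099 to 4 decimal places.

4.7099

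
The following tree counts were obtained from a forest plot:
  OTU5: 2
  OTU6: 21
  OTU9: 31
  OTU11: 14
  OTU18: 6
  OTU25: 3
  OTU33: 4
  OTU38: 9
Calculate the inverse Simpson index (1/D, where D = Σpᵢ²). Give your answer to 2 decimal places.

Total N = 2+21+31+14+6+3+4+9 = 90, so the proportions are 0.022222, 0.233333, 0.344444, 0.155556, 0.066667, 0.033333, 0.044444, 0.1 (working shown to 6 dp, full precision carried).
D = 0.022222² + 0.233333² + 0.344444² + 0.155556² + 0.066667² + 0.033333² + 0.044444² + 0.1² = 0.000494 + 0.054444 + 0.118642 + 0.024198 + 0.004444 + 0.001111 + 0.001975 + 0.010000 = 0.215309.
So 1/D = 4.6445, i.e. 4.64 to 2 decimal places.

4.64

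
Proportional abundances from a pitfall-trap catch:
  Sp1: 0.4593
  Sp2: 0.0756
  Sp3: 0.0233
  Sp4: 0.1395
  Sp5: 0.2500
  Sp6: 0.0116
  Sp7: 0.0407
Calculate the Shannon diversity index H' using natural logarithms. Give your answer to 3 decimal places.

Each pᵢ ln pᵢ term (working shown to 5 dp, full precision carried): 0.4593×(-0.77805)=-0.35736, 0.0756×(-2.58230)=-0.19522, 0.0233×(-3.75930)=-0.08759, 0.1395×(-1.96969)=-0.27477, 0.25×(-1.38629)=-0.34657, 0.0116×(-4.45675)=-0.05170, 0.0407×(-3.20153)=-0.13030.
Sum = -1.44352, so H' = 1.444.

1.444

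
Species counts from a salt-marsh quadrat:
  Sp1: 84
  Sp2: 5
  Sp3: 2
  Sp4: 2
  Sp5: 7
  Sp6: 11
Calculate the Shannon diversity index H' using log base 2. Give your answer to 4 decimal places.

1.2965

Total N = 84+5+2+2+7+11 = 111, so the proportions are 0.756757, 0.045045, 0.018018, 0.018018, 0.063063, 0.099099 (working shown to 6 dp, full precision carried).
Each pᵢ log₂ pᵢ term: 0.756757×(-0.402098)=-0.304291, 0.045045×(-4.472488)=-0.201463, 0.018018×(-5.794416)=-0.104404, 0.018018×(-5.794416)=-0.104404, 0.063063×(-3.987061)=-0.251436, 0.099099×(-3.334984)=-0.330494.
Sum = -1.296492, so H' = 1.2965.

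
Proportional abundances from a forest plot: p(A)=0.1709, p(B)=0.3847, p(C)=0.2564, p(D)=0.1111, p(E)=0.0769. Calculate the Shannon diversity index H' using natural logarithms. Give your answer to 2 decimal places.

1.46

Each pᵢ ln pᵢ term (working shown to 4 dp, full precision carried): 0.1709×(-1.7667)=-0.3019, 0.3847×(-0.9553)=-0.3675, 0.2564×(-1.3610)=-0.3490, 0.1111×(-2.1973)=-0.2441, 0.0769×(-2.5652)=-0.1973.
Sum = -1.4598, so H' = 1.46.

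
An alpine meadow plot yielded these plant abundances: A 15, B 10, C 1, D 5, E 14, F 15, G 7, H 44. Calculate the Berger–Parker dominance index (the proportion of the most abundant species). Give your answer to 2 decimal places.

Total N = 15+10+1+5+14+15+7+44 = 111, so the proportions are 0.1351, 0.0901, 0.009, 0.045, 0.1261, 0.1351, 0.0631, 0.3964 (working shown to 4 dp, full precision carried).
The largest proportion is 0.3964, i.e. d = 0.40 to 2 decimal places.

0.40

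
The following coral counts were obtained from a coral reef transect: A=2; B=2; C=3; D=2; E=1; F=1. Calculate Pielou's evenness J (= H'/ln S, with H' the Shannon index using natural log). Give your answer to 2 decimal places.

Total N = 2+2+3+2+1+1 = 11, so the proportions are 0.1818, 0.1818, 0.2727, 0.1818, 0.0909, 0.0909 (working shown to 4 dp, full precision carried).
H' = −Σ pᵢ ln pᵢ = −((-0.3100) + (-0.3100) + (-0.3543) + (-0.3100) + (-0.2180) + (-0.2180)) = 1.7202.
With S = 6 species, ln S = 1.7918, so J = 1.7202/1.7918 = 0.9601, i.e. 0.96 to 2 decimal places.

0.96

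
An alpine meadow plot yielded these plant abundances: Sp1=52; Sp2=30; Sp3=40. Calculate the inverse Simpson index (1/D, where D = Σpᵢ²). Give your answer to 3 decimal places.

2.860

Total N = 52+30+40 = 122, so the proportions are 0.42623, 0.245902, 0.327869 (working shown to 6 dp, full precision carried).
D = 0.42623² + 0.245902² + 0.327869² = 0.181672 + 0.060468 + 0.107498 = 0.349637.
So 1/D = 2.86011, i.e. 2.860 to 3 decimal places.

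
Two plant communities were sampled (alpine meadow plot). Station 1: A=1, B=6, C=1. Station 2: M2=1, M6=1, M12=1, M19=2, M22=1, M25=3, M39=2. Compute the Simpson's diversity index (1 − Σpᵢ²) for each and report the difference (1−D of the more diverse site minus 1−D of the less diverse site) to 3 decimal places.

0.420

Station 1: N=8, proportions 0.125, 0.75, 0.125, giving 1−D = 0.40625 (working shown to 5 dp, full precision carried).
Station 2: N=11, proportions 0.09091, 0.09091, 0.09091, 0.18182, 0.09091, 0.27273, 0.18182, giving 1−D = 0.82645.
Difference = |0.40625 − 0.82645| = 0.42020, i.e. 0.420 to 3 decimal places.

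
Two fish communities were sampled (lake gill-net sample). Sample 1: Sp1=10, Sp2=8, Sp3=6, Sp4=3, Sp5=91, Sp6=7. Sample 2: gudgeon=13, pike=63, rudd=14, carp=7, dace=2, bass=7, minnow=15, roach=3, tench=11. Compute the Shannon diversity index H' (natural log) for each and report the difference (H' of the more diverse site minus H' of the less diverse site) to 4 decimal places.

0.7126

Sample 1: N=125, proportions 0.08, 0.064, 0.048, 0.024, 0.728, 0.056, giving H' = 1.005775 (working shown to 6 dp, full precision carried).
Sample 2: N=135, proportions 0.096296, 0.466667, 0.103704, 0.051852, 0.014815, 0.051852, 0.111111, 0.022222, 0.081481, giving H' = 1.718378.
Difference = |1.005775 − 1.718378| = 0.712603, i.e. 0.7126 to 4 decimal places.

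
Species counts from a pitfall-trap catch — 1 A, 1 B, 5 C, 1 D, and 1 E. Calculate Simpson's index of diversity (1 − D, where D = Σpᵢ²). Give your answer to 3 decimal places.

0.642

Total N = 1+1+5+1+1 = 9, so the proportions are 0.11111, 0.11111, 0.55556, 0.11111, 0.11111 (working shown to 5 dp, full precision carried).
D = 0.11111² + 0.11111² + 0.55556² + 0.11111² + 0.11111² = 0.01235 + 0.01235 + 0.30864 + 0.01235 + 0.01235 = 0.35802.
So 1 − D = 0.64198, i.e. 0.642 to 3 decimal places.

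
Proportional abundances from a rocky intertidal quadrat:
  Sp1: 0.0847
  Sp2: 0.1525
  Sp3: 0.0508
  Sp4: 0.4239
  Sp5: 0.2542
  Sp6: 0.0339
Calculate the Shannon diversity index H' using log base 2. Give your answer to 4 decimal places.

Each pᵢ log₂ pᵢ term (working shown to 6 dp, full precision carried): 0.0847×(-3.561494)=-0.301659, 0.1525×(-2.713119)=-0.413751, 0.0508×(-4.299028)=-0.218391, 0.4239×(-1.238204)=-0.524875, 0.2542×(-1.975964)=-0.502290, 0.0339×(-4.882571)=-0.165519.
Sum = -2.126484, so H' = 2.1265.

2.1265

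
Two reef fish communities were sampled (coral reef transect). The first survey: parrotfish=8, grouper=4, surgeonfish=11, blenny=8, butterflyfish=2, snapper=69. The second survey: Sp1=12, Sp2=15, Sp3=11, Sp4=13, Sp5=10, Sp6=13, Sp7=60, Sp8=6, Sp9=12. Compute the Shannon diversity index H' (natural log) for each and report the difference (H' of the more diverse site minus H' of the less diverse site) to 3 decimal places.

The first survey: N=102, proportions 0.07843, 0.03922, 0.10784, 0.07843, 0.01961, 0.67647, giving H' = 1.10799 (working shown to 5 dp, full precision carried).
The second survey: N=152, proportions 0.07895, 0.09868, 0.07237, 0.08553, 0.06579, 0.08553, 0.39474, 0.03947, 0.07895, giving H' = 1.91361.
Difference = |1.10799 − 1.91361| = 0.80562, i.e. 0.806 to 3 decimal places.

0.806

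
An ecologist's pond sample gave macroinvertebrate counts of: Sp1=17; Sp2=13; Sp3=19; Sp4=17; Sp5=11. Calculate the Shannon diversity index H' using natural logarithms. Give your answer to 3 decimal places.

1.591

Total N = 17+13+19+17+11 = 77, so the proportions are 0.22078, 0.16883, 0.24675, 0.22078, 0.14286 (working shown to 5 dp, full precision carried).
Each pᵢ ln pᵢ term: 0.22078×(-1.51059)=-0.33351, 0.16883×(-1.77886)=-0.30033, 0.24675×(-1.39937)=-0.34530, 0.22078×(-1.51059)=-0.33351, 0.14286×(-1.94591)=-0.27799.
Sum = -1.59063, so H' = 1.591.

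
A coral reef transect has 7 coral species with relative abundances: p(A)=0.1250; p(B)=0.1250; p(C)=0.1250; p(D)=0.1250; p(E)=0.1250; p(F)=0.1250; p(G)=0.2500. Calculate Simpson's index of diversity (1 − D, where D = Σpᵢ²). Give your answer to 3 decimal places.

D = 0.125² + 0.125² + 0.125² + 0.125² + 0.125² + 0.125² + 0.25² = 0.01562 + 0.01562 + 0.01562 + 0.01562 + 0.01562 + 0.01562 + 0.06250 = 0.15625 (working shown to 5 dp, full precision carried).
So 1 − D = 0.84375, i.e. 0.844 to 3 decimal places.

0.844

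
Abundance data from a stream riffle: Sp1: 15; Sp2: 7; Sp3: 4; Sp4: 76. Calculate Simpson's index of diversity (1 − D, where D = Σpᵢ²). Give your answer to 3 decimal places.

Total N = 15+7+4+76 = 102, so the proportions are 0.14706, 0.06863, 0.03922, 0.7451 (working shown to 5 dp, full precision carried).
D = 0.14706² + 0.06863² + 0.03922² + 0.7451² = 0.02163 + 0.00471 + 0.00154 + 0.55517 = 0.58304.
So 1 − D = 0.41696, i.e. 0.417 to 3 decimal places.

0.417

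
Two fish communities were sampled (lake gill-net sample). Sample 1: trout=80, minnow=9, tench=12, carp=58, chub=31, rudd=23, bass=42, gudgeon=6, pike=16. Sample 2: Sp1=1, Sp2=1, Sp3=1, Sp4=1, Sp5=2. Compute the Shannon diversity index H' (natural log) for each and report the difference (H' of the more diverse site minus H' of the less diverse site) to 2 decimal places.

0.36

Sample 1: N=277, proportions 0.2888, 0.0325, 0.0433, 0.2094, 0.1119, 0.083, 0.1516, 0.0217, 0.0578, giving H' = 1.9189 (working shown to 4 dp, full precision carried).
Sample 2: N=6, proportions 0.1667, 0.1667, 0.1667, 0.1667, 0.3333, giving H' = 1.5607.
Difference = |1.9189 − 1.5607| = 0.3582, i.e. 0.36 to 2 decimal places.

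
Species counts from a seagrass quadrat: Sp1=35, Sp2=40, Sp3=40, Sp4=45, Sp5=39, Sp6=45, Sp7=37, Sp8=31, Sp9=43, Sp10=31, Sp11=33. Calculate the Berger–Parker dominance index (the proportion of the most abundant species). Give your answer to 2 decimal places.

0.11

Total N = 35+40+40+45+39+45+37+31+43+31+33 = 419, so the proportions are 0.0835, 0.0955, 0.0955, 0.1074, 0.0931, 0.1074, 0.0883, 0.074, 0.1026, 0.074, 0.0788 (working shown to 4 dp, full precision carried).
The largest proportion is 0.1074, i.e. d = 0.11 to 2 decimal places.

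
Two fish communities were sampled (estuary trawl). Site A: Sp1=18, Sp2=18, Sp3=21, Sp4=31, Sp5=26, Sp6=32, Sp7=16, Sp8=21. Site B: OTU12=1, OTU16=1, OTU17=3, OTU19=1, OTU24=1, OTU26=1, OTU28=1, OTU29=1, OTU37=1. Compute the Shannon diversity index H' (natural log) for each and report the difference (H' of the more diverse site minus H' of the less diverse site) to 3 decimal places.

0.049

Site A: N=183, proportions 0.09836, 0.09836, 0.11475, 0.1694, 0.14208, 0.17486, 0.08743, 0.11475, giving H' = 2.04909 (working shown to 5 dp, full precision carried).
Site B: N=11, proportions 0.09091, 0.09091, 0.27273, 0.09091, 0.09091, 0.09091, 0.09091, 0.09091, 0.09091, giving H' = 2.09827.
Difference = |2.04909 − 2.09827| = 0.04918, i.e. 0.049 to 3 decimal places.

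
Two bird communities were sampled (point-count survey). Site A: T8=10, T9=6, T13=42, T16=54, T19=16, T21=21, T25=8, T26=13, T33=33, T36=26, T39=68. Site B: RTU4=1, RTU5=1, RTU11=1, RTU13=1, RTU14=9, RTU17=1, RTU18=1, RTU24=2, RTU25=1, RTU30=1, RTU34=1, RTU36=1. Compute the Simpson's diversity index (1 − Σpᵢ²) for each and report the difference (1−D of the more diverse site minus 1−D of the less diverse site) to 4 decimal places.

Site A: N=297, proportions 0.03367, 0.020202, 0.141414, 0.181818, 0.053872, 0.070707, 0.026936, 0.043771, 0.111111, 0.087542, 0.228956, giving 1−D = 0.862429 (working shown to 6 dp, full precision carried).
Site B: N=21, proportions 0.047619, 0.047619, 0.047619, 0.047619, 0.428571, 0.047619, 0.047619, 0.095238, 0.047619, 0.047619, 0.047619, 0.047619, giving 1−D = 0.784580.
Difference = |0.862429 − 0.784580| = 0.077849, i.e. 0.0778 to 4 decimal places.

0.0778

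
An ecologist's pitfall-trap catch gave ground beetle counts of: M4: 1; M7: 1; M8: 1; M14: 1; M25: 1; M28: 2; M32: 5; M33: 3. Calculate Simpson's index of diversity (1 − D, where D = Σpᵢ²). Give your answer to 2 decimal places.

0.81

Total N = 1+1+1+1+1+2+5+3 = 15, so the proportions are 0.0667, 0.0667, 0.0667, 0.0667, 0.0667, 0.1333, 0.3333, 0.2 (working shown to 4 dp, full precision carried).
D = 0.0667² + 0.0667² + 0.0667² + 0.0667² + 0.0667² + 0.1333² + 0.3333² + 0.2² = 0.0044 + 0.0044 + 0.0044 + 0.0044 + 0.0044 + 0.0178 + 0.1111 + 0.0400 = 0.1911.
So 1 − D = 0.8089, i.e. 0.81 to 2 decimal places.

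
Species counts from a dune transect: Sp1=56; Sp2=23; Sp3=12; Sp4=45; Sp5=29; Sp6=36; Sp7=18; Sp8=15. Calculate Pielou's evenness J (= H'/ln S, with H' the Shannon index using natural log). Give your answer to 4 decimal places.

0.9424

Total N = 56+23+12+45+29+36+18+15 = 234, so the proportions are 0.239316, 0.098291, 0.051282, 0.192308, 0.123932, 0.153846, 0.076923, 0.064103 (working shown to 6 dp, full precision carried).
H' = −Σ pᵢ ln pᵢ = −((-0.342215) + (-0.228017) + (-0.152329) + (-0.317050) + (-0.258772) + (-0.287970) + (-0.197304) + (-0.176107)) = 1.959764.
With S = 8 species, ln S = 2.079442, so J = 1.959764/2.079442 = 0.942447, i.e. 0.9424 to 4 decimal places.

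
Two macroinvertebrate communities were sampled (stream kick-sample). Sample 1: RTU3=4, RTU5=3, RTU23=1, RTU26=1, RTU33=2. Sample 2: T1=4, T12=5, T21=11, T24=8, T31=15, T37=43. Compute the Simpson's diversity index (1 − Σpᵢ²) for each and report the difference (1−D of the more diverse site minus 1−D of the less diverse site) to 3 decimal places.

0.055

Sample 1: N=11, proportions 0.36364, 0.27273, 0.09091, 0.09091, 0.18182, giving 1−D = 0.74380 (working shown to 5 dp, full precision carried).
Sample 2: N=86, proportions 0.04651, 0.05814, 0.12791, 0.09302, 0.17442, 0.5, giving 1−D = 0.68902.
Difference = |0.74380 − 0.68902| = 0.05478, i.e. 0.055 to 3 decimal places.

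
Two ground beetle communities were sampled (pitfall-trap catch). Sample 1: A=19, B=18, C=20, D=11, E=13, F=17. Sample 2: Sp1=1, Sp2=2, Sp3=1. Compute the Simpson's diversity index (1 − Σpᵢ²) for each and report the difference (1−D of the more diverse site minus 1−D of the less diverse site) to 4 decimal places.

0.2017

Sample 1: N=98, proportions 0.193878, 0.183673, 0.204082, 0.112245, 0.132653, 0.173469, giving 1−D = 0.826739 (working shown to 6 dp, full precision carried).
Sample 2: N=4, proportions 0.25, 0.5, 0.25, giving 1−D = 0.625000.
Difference = |0.826739 − 0.625000| = 0.201739, i.e. 0.2017 to 4 decimal places.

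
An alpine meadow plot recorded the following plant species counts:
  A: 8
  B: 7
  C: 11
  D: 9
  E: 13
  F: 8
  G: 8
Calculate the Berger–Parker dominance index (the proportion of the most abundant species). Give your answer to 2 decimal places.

0.20

Total N = 8+7+11+9+13+8+8 = 64, so the proportions are 0.125, 0.1094, 0.1719, 0.1406, 0.2031, 0.125, 0.125 (working shown to 4 dp, full precision carried).
The largest proportion is 0.2031, i.e. d = 0.20 to 2 decimal places.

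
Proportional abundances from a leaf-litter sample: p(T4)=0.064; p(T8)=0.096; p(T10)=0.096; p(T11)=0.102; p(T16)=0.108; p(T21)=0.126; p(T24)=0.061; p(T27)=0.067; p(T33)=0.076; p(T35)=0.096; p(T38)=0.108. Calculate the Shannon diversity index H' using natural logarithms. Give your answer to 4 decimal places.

2.3730

Each pᵢ ln pᵢ term (working shown to 6 dp, full precision carried): 0.064×(-2.748872)=-0.175928, 0.096×(-2.343407)=-0.224967, 0.096×(-2.343407)=-0.224967, 0.102×(-2.282782)=-0.232844, 0.108×(-2.225624)=-0.240367, 0.126×(-2.071473)=-0.261006, 0.061×(-2.796881)=-0.170610, 0.067×(-2.703063)=-0.181105, 0.076×(-2.577022)=-0.195854, 0.096×(-2.343407)=-0.224967, 0.108×(-2.225624)=-0.240367.
Sum = -2.372982, so H' = 2.3730.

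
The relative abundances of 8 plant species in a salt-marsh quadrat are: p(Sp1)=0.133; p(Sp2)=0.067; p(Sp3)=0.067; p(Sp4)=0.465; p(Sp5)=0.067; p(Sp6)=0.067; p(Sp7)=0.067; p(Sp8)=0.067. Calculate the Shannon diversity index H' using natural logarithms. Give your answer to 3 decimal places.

Each pᵢ ln pᵢ term (working shown to 5 dp, full precision carried): 0.133×(-2.01741)=-0.26832, 0.067×(-2.70306)=-0.18111, 0.067×(-2.70306)=-0.18111, 0.465×(-0.76572)=-0.35606, 0.067×(-2.70306)=-0.18111, 0.067×(-2.70306)=-0.18111, 0.067×(-2.70306)=-0.18111, 0.067×(-2.70306)=-0.18111.
Sum = -1.71101, so H' = 1.711.

1.711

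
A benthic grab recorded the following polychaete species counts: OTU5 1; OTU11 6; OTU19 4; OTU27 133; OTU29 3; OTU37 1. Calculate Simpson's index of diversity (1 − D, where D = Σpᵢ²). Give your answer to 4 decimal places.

0.1896

Total N = 1+6+4+133+3+1 = 148, so the proportions are 0.006757, 0.040541, 0.027027, 0.898649, 0.02027, 0.006757 (working shown to 6 dp, full precision carried).
D = 0.006757² + 0.040541² + 0.027027² + 0.898649² + 0.02027² + 0.006757² = 0.000046 + 0.001644 + 0.000730 + 0.807569 + 0.000411 + 0.000046 = 0.810446.
So 1 − D = 0.189554, i.e. 0.1896 to 4 decimal places.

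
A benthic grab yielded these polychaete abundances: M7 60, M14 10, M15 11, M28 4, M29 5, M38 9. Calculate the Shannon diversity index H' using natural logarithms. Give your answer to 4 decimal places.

Total N = 60+10+11+4+5+9 = 99, so the proportions are 0.606061, 0.10101, 0.111111, 0.040404, 0.050505, 0.090909 (working shown to 6 dp, full precision carried).
Each pᵢ ln pᵢ term: 0.606061×(-0.500775)=-0.303500, 0.10101×(-2.292535)=-0.231569, 0.111111×(-2.197225)=-0.244136, 0.040404×(-3.208825)=-0.129650, 0.050505×(-2.985682)=-0.150792, 0.090909×(-2.397895)=-0.217990.
Sum = -1.277637, so H' = 1.2776.

1.2776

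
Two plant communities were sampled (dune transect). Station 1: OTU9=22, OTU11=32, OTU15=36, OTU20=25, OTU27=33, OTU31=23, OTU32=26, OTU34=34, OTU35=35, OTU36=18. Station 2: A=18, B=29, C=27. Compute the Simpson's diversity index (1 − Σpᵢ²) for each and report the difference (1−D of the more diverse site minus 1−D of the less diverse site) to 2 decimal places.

0.24

Station 1: N=284, proportions 0.0775, 0.1127, 0.1268, 0.088, 0.1162, 0.081, 0.0915, 0.1197, 0.1232, 0.0634, giving 1−D = 0.8955 (working shown to 4 dp, full precision carried).
Station 2: N=74, proportions 0.2432, 0.3919, 0.3649, giving 1−D = 0.6541.
Difference = |0.8955 − 0.6541| = 0.2414, i.e. 0.24 to 2 decimal places.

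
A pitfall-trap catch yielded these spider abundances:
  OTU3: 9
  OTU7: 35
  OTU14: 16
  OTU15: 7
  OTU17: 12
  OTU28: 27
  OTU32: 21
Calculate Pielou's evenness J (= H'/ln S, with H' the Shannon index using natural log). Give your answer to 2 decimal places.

Total N = 9+35+16+7+12+27+21 = 127, so the proportions are 0.0709, 0.2756, 0.126, 0.0551, 0.0945, 0.2126, 0.1654 (working shown to 4 dp, full precision carried).
H' = −Σ pᵢ ln pᵢ = −((-0.1876) + (-0.3552) + (-0.2610) + (-0.1597) + (-0.2229) + (-0.3292) + (-0.2976)) = 1.8132.
With S = 7 species, ln S = 1.9459, so J = 1.8132/1.9459 = 0.9318, i.e. 0.93 to 2 decimal places.

0.93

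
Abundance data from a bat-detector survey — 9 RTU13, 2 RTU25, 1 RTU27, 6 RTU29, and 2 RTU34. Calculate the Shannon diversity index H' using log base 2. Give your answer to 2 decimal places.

1.92

Total N = 9+2+1+6+2 = 20, so the proportions are 0.45, 0.1, 0.05, 0.3, 0.1 (working shown to 4 dp, full precision carried).
Each pᵢ log₂ pᵢ term: 0.45×(-1.1520)=-0.5184, 0.1×(-3.3219)=-0.3322, 0.05×(-4.3219)=-0.2161, 0.3×(-1.7370)=-0.5211, 0.1×(-3.3219)=-0.3322.
Sum = -1.9200, so H' = 1.92.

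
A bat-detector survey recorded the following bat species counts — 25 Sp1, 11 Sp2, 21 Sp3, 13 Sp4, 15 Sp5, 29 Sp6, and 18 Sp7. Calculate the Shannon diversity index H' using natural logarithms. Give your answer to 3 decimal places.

Total N = 25+11+21+13+15+29+18 = 132, so the proportions are 0.18939, 0.08333, 0.15909, 0.09848, 0.11364, 0.2197, 0.13636 (working shown to 5 dp, full precision carried).
Each pᵢ ln pᵢ term: 0.18939×(-1.66393)=-0.31514, 0.08333×(-2.48491)=-0.20708, 0.15909×(-1.83828)=-0.29245, 0.09848×(-2.31785)=-0.22827, 0.11364×(-2.17475)=-0.24713, 0.2197×(-1.51551)=-0.33295, 0.13636×(-1.99243)=-0.27170.
Sum = -1.89472, so H' = 1.895.

1.895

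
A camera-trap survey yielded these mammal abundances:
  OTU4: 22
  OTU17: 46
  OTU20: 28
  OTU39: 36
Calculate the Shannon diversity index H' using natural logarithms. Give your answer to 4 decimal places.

1.3493

Total N = 22+46+28+36 = 132, so the proportions are 0.166667, 0.348485, 0.212121, 0.272727 (working shown to 6 dp, full precision carried).
Each pᵢ ln pᵢ term: 0.166667×(-1.791759)=-0.298627, 0.348485×(-1.054161)=-0.367359, 0.212121×(-1.550597)=-0.328915, 0.272727×(-1.299283)=-0.354350.
Sum = -1.349250, so H' = 1.3493.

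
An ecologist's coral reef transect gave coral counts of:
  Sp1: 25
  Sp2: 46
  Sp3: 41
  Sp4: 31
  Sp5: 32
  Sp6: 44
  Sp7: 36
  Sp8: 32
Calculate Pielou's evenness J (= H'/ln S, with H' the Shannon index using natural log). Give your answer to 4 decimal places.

Total N = 25+46+41+31+32+44+36+32 = 287, so the proportions are 0.087108, 0.160279, 0.142857, 0.108014, 0.111498, 0.15331, 0.125436, 0.111498 (working shown to 6 dp, full precision carried).
H' = −Σ pᵢ ln pᵢ = −((-0.212596) + (-0.293445) + (-0.277987) + (-0.240384) + (-0.244599) + (-0.287501) + (-0.260400) + (-0.244599)) = 2.061512.
With S = 8 species, ln S = 2.079442, so J = 2.061512/2.079442 = 0.991377, i.e. 0.9914 to 4 decimal places.

0.9914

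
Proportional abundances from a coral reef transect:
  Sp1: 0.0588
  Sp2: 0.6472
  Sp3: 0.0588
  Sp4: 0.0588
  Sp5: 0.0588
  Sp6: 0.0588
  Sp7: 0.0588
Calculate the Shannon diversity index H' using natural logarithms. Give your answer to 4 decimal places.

Each pᵢ ln pᵢ term (working shown to 6 dp, full precision carried): 0.0588×(-2.833613)=-0.166616, 0.6472×(-0.435100)=-0.281597, 0.0588×(-2.833613)=-0.166616, 0.0588×(-2.833613)=-0.166616, 0.0588×(-2.833613)=-0.166616, 0.0588×(-2.833613)=-0.166616, 0.0588×(-2.833613)=-0.166616.
Sum = -1.281295, so H' = 1.2813.

1.2813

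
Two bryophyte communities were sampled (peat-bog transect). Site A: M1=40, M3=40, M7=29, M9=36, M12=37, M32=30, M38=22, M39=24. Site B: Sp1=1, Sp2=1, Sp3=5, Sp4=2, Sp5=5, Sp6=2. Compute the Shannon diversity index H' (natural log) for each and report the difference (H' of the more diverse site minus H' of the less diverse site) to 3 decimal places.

0.465

Site A: N=258, proportions 0.1550388, 0.1550388, 0.1124031, 0.1395349, 0.1434109, 0.1162791, 0.0852713, 0.0930233, giving H' = 2.0580575 (working shown to 7 dp, full precision carried).
Site B: N=16, proportions 0.0625, 0.0625, 0.3125, 0.125, 0.3125, 0.125, giving H' = 1.5934032.
Difference = |2.0580575 − 1.5934032| = 0.4646543, i.e. 0.465 to 3 decimal places.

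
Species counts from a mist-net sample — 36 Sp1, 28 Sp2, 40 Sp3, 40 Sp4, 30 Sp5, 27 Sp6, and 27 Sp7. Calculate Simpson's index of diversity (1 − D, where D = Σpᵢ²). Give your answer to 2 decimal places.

Total N = 36+28+40+40+30+27+27 = 228, so the proportions are 0.1579, 0.1228, 0.1754, 0.1754, 0.1316, 0.1184, 0.1184 (working shown to 4 dp, full precision carried).
D = 0.1579² + 0.1228² + 0.1754² + 0.1754² + 0.1316² + 0.1184² + 0.1184² = 0.0249 + 0.0151 + 0.0308 + 0.0308 + 0.0173 + 0.0140 + 0.0140 = 0.1469.
So 1 − D = 0.8531, i.e. 0.85 to 2 decimal places.

0.85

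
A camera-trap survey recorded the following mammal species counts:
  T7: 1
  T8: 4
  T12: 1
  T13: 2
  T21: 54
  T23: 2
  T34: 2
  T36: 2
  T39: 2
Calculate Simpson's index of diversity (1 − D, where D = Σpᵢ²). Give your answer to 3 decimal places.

Total N = 1+4+1+2+54+2+2+2+2 = 70, so the proportions are 0.01429, 0.05714, 0.01429, 0.02857, 0.77143, 0.02857, 0.02857, 0.02857, 0.02857 (working shown to 5 dp, full precision carried).
D = 0.01429² + 0.05714² + 0.01429² + 0.02857² + 0.77143² + 0.02857² + 0.02857² + 0.02857² + 0.02857² = 0.00020 + 0.00327 + 0.00020 + 0.00082 + 0.59510 + 0.00082 + 0.00082 + 0.00082 + 0.00082 = 0.60286.
So 1 − D = 0.39714, i.e. 0.397 to 3 decimal places.

0.397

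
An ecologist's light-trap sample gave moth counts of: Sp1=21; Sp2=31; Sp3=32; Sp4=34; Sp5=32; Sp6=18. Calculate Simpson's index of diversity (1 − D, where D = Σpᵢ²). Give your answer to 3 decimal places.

Total N = 21+31+32+34+32+18 = 168, so the proportions are 0.125, 0.18452, 0.19048, 0.20238, 0.19048, 0.10714 (working shown to 5 dp, full precision carried).
D = 0.125² + 0.18452² + 0.19048² + 0.20238² + 0.19048² + 0.10714² = 0.01562 + 0.03405 + 0.03628 + 0.04096 + 0.03628 + 0.01148 = 0.17467.
So 1 − D = 0.82533, i.e. 0.825 to 3 decimal places.

0.825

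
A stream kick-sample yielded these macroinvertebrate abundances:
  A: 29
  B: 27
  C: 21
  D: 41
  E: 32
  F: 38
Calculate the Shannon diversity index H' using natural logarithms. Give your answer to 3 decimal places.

Total N = 29+27+21+41+32+38 = 188, so the proportions are 0.15426, 0.14362, 0.1117, 0.21809, 0.17021, 0.20213 (working shown to 5 dp, full precision carried).
Each pᵢ ln pᵢ term: 0.15426×(-1.86915)=-0.28833, 0.14362×(-1.94061)=-0.27870, 0.1117×(-2.19192)=-0.24484, 0.21809×(-1.52287)=-0.33212, 0.17021×(-1.77071)=-0.30140, 0.20213×(-1.59886)=-0.32317.
Sum = -1.76856, so H' = 1.769.

1.769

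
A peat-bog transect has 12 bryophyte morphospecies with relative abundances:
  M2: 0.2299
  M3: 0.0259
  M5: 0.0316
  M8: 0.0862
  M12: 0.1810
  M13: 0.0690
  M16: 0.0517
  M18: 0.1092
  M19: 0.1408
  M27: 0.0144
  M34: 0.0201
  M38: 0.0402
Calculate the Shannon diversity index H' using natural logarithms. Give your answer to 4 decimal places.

2.1867

Each pᵢ ln pᵢ term (working shown to 6 dp, full precision carried): 0.2299×(-1.470111)=-0.337978, 0.0259×(-3.653512)=-0.094626, 0.0316×(-3.454598)=-0.109165, 0.0862×(-2.451085)=-0.211284, 0.181×(-1.709258)=-0.309376, 0.069×(-2.673649)=-0.184482, 0.0517×(-2.962297)=-0.153151, 0.1092×(-2.214574)=-0.241832, 0.1408×(-1.960415)=-0.276026, 0.0144×(-4.240527)=-0.061064, 0.0201×(-3.907035)=-0.078531, 0.0402×(-3.213888)=-0.129198.
Sum = -2.186713, so H' = 2.1867.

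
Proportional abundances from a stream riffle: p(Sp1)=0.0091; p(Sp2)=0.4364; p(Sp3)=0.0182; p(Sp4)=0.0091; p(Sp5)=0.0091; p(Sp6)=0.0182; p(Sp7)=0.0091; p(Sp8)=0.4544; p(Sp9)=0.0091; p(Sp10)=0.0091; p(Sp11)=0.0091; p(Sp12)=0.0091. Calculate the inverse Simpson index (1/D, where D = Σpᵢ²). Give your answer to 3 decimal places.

2.511

D = 0.0091² + 0.4364² + 0.0182² + 0.0091² + 0.0091² + 0.0182² + 0.0091² + 0.4544² + 0.0091² + 0.0091² + 0.0091² + 0.0091² = 0.000083 + 0.190445 + 0.000331 + 0.000083 + 0.000083 + 0.000331 + 0.000083 + 0.206479 + 0.000083 + 0.000083 + 0.000083 + 0.000083 = 0.398249 (working shown to 6 dp, full precision carried).
So 1/D = 2.51099, i.e. 2.511 to 3 decimal places.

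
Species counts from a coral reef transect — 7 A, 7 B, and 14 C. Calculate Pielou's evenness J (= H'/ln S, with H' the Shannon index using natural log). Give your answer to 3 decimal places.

Total N = 7+7+14 = 28, so the proportions are 0.25, 0.25, 0.5 (working shown to 5 dp, full precision carried).
H' = −Σ pᵢ ln pᵢ = −((-0.34657) + (-0.34657) + (-0.34657)) = 1.03972.
With S = 3 species, ln S = 1.09861, so J = 1.03972/1.09861 = 0.94639, i.e. 0.946 to 3 decimal places.

0.946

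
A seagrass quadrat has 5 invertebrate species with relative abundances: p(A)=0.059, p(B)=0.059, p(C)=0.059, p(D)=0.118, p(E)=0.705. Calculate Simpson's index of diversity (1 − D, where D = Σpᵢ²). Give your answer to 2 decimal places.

D = 0.059² + 0.059² + 0.059² + 0.118² + 0.705² = 0.0035 + 0.0035 + 0.0035 + 0.0139 + 0.4970 = 0.5214 (working shown to 4 dp, full precision carried).
So 1 − D = 0.4786, i.e. 0.48 to 2 decimal places.

0.48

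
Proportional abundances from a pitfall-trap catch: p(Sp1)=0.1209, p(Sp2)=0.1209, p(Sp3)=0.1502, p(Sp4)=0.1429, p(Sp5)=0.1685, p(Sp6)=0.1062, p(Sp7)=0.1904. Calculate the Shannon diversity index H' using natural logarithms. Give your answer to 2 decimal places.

1.93

Each pᵢ ln pᵢ term (working shown to 4 dp, full precision carried): 0.1209×(-2.1128)=-0.2554, 0.1209×(-2.1128)=-0.2554, 0.1502×(-1.8958)=-0.2847, 0.1429×(-1.9456)=-0.2780, 0.1685×(-1.7808)=-0.3001, 0.1062×(-2.2424)=-0.2381, 0.1904×(-1.6586)=-0.3158.
Sum = -1.9277, so H' = 1.93.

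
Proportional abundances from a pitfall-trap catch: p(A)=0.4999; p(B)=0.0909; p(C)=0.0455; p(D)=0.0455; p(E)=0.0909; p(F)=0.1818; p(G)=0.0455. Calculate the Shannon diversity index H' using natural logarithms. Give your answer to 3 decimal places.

1.514

Each pᵢ ln pᵢ term (working shown to 5 dp, full precision carried): 0.4999×(-0.69335)=-0.34660, 0.0909×(-2.39800)=-0.21798, 0.0455×(-3.09004)=-0.14060, 0.0455×(-3.09004)=-0.14060, 0.0909×(-2.39800)=-0.21798, 0.1818×(-1.70485)=-0.30994, 0.0455×(-3.09004)=-0.14060.
Sum = -1.51429, so H' = 1.514.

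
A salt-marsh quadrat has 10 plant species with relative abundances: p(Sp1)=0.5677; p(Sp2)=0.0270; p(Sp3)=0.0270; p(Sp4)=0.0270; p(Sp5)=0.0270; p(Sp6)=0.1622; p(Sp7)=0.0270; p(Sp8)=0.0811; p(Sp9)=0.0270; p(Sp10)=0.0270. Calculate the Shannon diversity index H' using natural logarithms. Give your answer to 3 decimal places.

1.503

Each pᵢ ln pᵢ term (working shown to 5 dp, full precision carried): 0.5677×(-0.56616)=-0.32141, 0.027×(-3.61192)=-0.09752, 0.027×(-3.61192)=-0.09752, 0.027×(-3.61192)=-0.09752, 0.027×(-3.61192)=-0.09752, 0.1622×(-1.81893)=-0.29503, 0.027×(-3.61192)=-0.09752, 0.0811×(-2.51207)=-0.20373, 0.027×(-3.61192)=-0.09752, 0.027×(-3.61192)=-0.09752.
Sum = -1.50282, so H' = 1.503.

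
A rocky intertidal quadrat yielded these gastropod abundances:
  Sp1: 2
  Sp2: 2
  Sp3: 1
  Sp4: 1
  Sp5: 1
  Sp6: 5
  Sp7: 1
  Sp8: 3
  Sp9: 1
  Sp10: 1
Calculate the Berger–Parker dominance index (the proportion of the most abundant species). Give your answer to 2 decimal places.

Total N = 2+2+1+1+1+5+1+3+1+1 = 18, so the proportions are 0.1111, 0.1111, 0.0556, 0.0556, 0.0556, 0.2778, 0.0556, 0.1667, 0.0556, 0.0556 (working shown to 4 dp, full precision carried).
The largest proportion is 0.2778, i.e. d = 0.28 to 2 decimal places.

0.28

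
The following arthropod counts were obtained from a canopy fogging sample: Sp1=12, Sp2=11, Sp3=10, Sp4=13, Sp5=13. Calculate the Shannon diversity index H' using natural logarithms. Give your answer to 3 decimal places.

1.604

Total N = 12+11+10+13+13 = 59, so the proportions are 0.20339, 0.18644, 0.16949, 0.22034, 0.22034 (working shown to 5 dp, full precision carried).
Each pᵢ ln pᵢ term: 0.20339×(-1.59263)=-0.32392, 0.18644×(-1.67964)=-0.31315, 0.16949×(-1.77495)=-0.30084, 0.22034×(-1.51259)=-0.33328, 0.22034×(-1.51259)=-0.33328.
Sum = -1.60448, so H' = 1.604.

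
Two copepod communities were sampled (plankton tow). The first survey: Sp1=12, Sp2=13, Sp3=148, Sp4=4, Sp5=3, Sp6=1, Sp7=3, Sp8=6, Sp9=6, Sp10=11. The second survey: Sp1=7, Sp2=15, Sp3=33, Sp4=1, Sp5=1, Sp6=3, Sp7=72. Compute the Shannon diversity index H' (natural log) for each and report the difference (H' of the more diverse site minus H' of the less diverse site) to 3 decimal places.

The first survey: N=207, proportions 0.05797, 0.0628, 0.71498, 0.01932, 0.01449, 0.00483, 0.01449, 0.02899, 0.02899, 0.05314, giving H' = 1.16477 (working shown to 5 dp, full precision carried).
The second survey: N=132, proportions 0.05303, 0.11364, 0.25, 0.00758, 0.00758, 0.02273, 0.54545, giving H' = 1.24005.
Difference = |1.16477 − 1.24005| = 0.07528, i.e. 0.075 to 3 decimal places.

0.075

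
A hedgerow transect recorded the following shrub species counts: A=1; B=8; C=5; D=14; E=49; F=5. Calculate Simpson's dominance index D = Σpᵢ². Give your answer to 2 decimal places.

0.40

Total N = 1+8+5+14+49+5 = 82, so the proportions are 0.0122, 0.0976, 0.061, 0.1707, 0.5976, 0.061 (working shown to 4 dp, full precision carried).
D = 0.0122² + 0.0976² + 0.061² + 0.1707² + 0.5976² + 0.061² = 0.0001 + 0.0095 + 0.0037 + 0.0291 + 0.3571 + 0.0037 = 0.4033.
To 2 decimal places, D = 0.40.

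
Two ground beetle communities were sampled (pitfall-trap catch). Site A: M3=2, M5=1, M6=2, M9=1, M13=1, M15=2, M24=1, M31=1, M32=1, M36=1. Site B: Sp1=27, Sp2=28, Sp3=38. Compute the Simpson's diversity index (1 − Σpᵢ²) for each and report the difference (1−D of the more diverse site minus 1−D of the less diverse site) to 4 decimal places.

0.2295

Site A: N=13, proportions 0.153846, 0.076923, 0.153846, 0.076923, 0.076923, 0.153846, 0.076923, 0.076923, 0.076923, 0.076923, giving 1−D = 0.887574 (working shown to 6 dp, full precision carried).
Site B: N=93, proportions 0.290323, 0.301075, 0.408602, giving 1−D = 0.658111.
Difference = |0.887574 − 0.658111| = 0.229463, i.e. 0.2295 to 4 decimal places.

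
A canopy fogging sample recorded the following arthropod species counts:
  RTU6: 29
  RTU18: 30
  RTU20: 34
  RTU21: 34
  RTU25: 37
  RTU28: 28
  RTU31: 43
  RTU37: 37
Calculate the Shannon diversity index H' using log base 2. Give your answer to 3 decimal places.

2.986

Total N = 29+30+34+34+37+28+43+37 = 272, so the proportions are 0.10662, 0.11029, 0.125, 0.125, 0.13603, 0.10294, 0.15809, 0.13603 (working shown to 5 dp, full precision carried).
Each pᵢ log₂ pᵢ term: 0.10662×(-3.22948)=-0.34432, 0.11029×(-3.18057)=-0.35080, 0.125×(-3.00000)=-0.37500, 0.125×(-3.00000)=-0.37500, 0.13603×(-2.87801)=-0.39149, 0.10294×(-3.28011)=-0.33766, 0.15809×(-2.66120)=-0.42070, 0.13603×(-2.87801)=-0.39149.
Sum = -2.98647, so H' = 2.986.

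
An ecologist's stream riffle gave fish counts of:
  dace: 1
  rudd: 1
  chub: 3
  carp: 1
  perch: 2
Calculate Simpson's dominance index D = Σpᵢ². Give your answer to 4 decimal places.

0.2500

Total N = 1+1+3+1+2 = 8, so the proportions are 0.125, 0.125, 0.375, 0.125, 0.25 (working shown to 6 dp, full precision carried).
D = 0.125² + 0.125² + 0.375² + 0.125² + 0.25² = 0.015625 + 0.015625 + 0.140625 + 0.015625 + 0.062500 = 0.250000.
To 4 decimal places, D = 0.2500.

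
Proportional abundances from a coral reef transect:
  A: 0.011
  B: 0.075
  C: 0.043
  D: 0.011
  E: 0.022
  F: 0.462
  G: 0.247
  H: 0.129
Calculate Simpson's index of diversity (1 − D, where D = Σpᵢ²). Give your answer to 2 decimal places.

0.70

D = 0.011² + 0.075² + 0.043² + 0.011² + 0.022² + 0.462² + 0.247² + 0.129² = 0.0001 + 0.0056 + 0.0018 + 0.0001 + 0.0005 + 0.2134 + 0.0610 + 0.0166 = 0.2993 (working shown to 4 dp, full precision carried).
So 1 − D = 0.7007, i.e. 0.70 to 2 decimal places.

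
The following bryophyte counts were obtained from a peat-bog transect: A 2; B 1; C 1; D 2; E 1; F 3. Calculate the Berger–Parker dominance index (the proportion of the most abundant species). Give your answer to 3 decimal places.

Total N = 2+1+1+2+1+3 = 10, so the proportions are 0.2, 0.1, 0.1, 0.2, 0.1, 0.3 (working shown to 5 dp, full precision carried).
The largest proportion is 0.3, i.e. d = 0.300 to 3 decimal places.

0.300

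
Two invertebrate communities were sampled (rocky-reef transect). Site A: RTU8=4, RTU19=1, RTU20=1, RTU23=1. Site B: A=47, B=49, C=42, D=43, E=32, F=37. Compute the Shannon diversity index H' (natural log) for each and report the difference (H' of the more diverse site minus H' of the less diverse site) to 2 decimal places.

Site A: N=7, proportions 0.57143, 0.14286, 0.14286, 0.14286, giving H' = 1.15374 (working shown to 5 dp, full precision carried).
Site B: N=250, proportions 0.188, 0.196, 0.168, 0.172, 0.128, 0.148, giving H' = 1.78195.
Difference = |1.15374 − 1.78195| = 0.62821, i.e. 0.63 to 2 decimal places.

0.63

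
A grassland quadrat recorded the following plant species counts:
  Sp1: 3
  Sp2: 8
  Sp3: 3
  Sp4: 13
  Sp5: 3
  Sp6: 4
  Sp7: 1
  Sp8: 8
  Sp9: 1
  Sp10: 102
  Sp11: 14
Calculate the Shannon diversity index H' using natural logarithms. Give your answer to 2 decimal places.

Total N = 3+8+3+13+3+4+1+8+1+102+14 = 160, so the proportions are 0.0187, 0.05, 0.0187, 0.0813, 0.0187, 0.025, 0.0063, 0.05, 0.0063, 0.6375, 0.0875 (working shown to 4 dp, full precision carried).
Each pᵢ ln pᵢ term: 0.0187×(-3.9766)=-0.0746, 0.05×(-2.9957)=-0.1498, 0.0187×(-3.9766)=-0.0746, 0.0813×(-2.5102)=-0.2040, 0.0187×(-3.9766)=-0.0746, 0.025×(-3.6889)=-0.0922, 0.0063×(-5.0752)=-0.0317, 0.05×(-2.9957)=-0.1498, 0.0063×(-5.0752)=-0.0317, 0.6375×(-0.4502)=-0.2870, 0.0875×(-2.4361)=-0.2132.
Sum = -1.3830, so H' = 1.38.

1.38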